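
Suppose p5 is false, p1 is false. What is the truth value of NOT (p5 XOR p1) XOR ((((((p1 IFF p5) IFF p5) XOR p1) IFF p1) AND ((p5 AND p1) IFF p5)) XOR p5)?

false

p5 XOR p1 = false XOR false = false
NOT (p5 XOR p1) = NOT false = true
p1 IFF p5 = false IFF false = true
(p1 IFF p5) IFF p5 = true IFF false = false
((p1 IFF p5) IFF p5) XOR p1 = false XOR false = false
(((p1 IFF p5) IFF p5) XOR p1) IFF p1 = false IFF false = true
p5 AND p1 = false AND false = false
(p5 AND p1) IFF p5 = false IFF false = true
((((p1 IFF p5) IFF p5) XOR p1) IFF p1) AND ((p5 AND p1) IFF p5) = true AND true = true
(((((p1 IFF p5) IFF p5) XOR p1) IFF p1) AND ((p5 AND p1) IFF p5)) XOR p5 = true XOR false = true
NOT (p5 XOR p1) XOR ((((((p1 IFF p5) IFF p5) XOR p1) IFF p1) AND ((p5 AND p1) IFF p5)) XOR p5) = true XOR true = false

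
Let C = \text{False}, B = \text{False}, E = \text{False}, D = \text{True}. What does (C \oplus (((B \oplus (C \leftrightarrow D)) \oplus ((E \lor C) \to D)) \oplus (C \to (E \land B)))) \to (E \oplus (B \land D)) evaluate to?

\text{True}

Substituting C=\text{False}, B=\text{False}, E=\text{False}, D=\text{True}:
C \leftrightarrow D = \text{False} \leftrightarrow \text{True} = \text{False}
B \oplus (C \leftrightarrow D) = \text{False} \oplus \text{False} = \text{False}
E \lor C = \text{False} \lor \text{False} = \text{False}
(E \lor C) \to D = \text{False} \to \text{True} = \text{True}
(B \oplus (C \leftrightarrow D)) \oplus ((E \lor C) \to D) = \text{False} \oplus \text{True} = \text{True}
E \land B = \text{False} \land \text{False} = \text{False}
C \to (E \land B) = \text{False} \to \text{False} = \text{True}
((B \oplus (C \leftrightarrow D)) \oplus ((E \lor C) \to D)) \oplus (C \to (E \land B)) = \text{True} \oplus \text{True} = \text{False}
C \oplus (((B \oplus (C \leftrightarrow D)) \oplus ((E \lor C) \to D)) \oplus (C \to (E \land B))) = \text{False} \oplus \text{False} = \text{False}
B \land D = \text{False} \land \text{True} = \text{False}
E \oplus (B \land D) = \text{False} \oplus \text{False} = \text{False}
(C \oplus (((B \oplus (C \leftrightarrow D)) \oplus ((E \lor C) \to D)) \oplus (C \to (E \land B)))) \to (E \oplus (B \land D)) = \text{False} \to \text{False} = \text{True}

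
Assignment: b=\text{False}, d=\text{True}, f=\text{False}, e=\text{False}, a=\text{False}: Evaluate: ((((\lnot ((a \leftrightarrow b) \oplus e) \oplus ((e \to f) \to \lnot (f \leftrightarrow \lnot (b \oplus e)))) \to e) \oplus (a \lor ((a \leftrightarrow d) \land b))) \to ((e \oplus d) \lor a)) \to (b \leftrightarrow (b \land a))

Substituting b=\text{False}, d=\text{True}, f=\text{False}, e=\text{False}, a=\text{False}:
a \leftrightarrow b = \text{False} \leftrightarrow \text{False} = \text{True}
(a \leftrightarrow b) \oplus e = \text{True} \oplus \text{False} = \text{True}
\lnot ((a \leftrightarrow b) \oplus e) = \lnot \text{True} = \text{False}
e \to f = \text{False} \to \text{False} = \text{True}
b \oplus e = \text{False} \oplus \text{False} = \text{False}
\lnot (b \oplus e) = \lnot \text{False} = \text{True}
f \leftrightarrow \lnot (b \oplus e) = \text{False} \leftrightarrow \text{True} = \text{False}
\lnot (f \leftrightarrow \lnot (b \oplus e)) = \lnot \text{False} = \text{True}
(e \to f) \to \lnot (f \leftrightarrow \lnot (b \oplus e)) = \text{True} \to \text{True} = \text{True}
\lnot ((a \leftrightarrow b) \oplus e) \oplus ((e \to f) \to \lnot (f \leftrightarrow \lnot (b \oplus e))) = \text{False} \oplus \text{True} = \text{True}
(\lnot ((a \leftrightarrow b) \oplus e) \oplus ((e \to f) \to \lnot (f \leftrightarrow \lnot (b \oplus e)))) \to e = \text{True} \to \text{False} = \text{False}
a \leftrightarrow d = \text{False} \leftrightarrow \text{True} = \text{False}
(a \leftrightarrow d) \land b = \text{False} \land \text{False} = \text{False}
a \lor ((a \leftrightarrow d) \land b) = \text{False} \lor \text{False} = \text{False}
((\lnot ((a \leftrightarrow b) \oplus e) \oplus ((e \to f) \to \lnot (f \leftrightarrow \lnot (b \oplus e)))) \to e) \oplus (a \lor ((a \leftrightarrow d) \land b)) = \text{False} \oplus \text{False} = \text{False}
e \oplus d = \text{False} \oplus \text{True} = \text{True}
(e \oplus d) \lor a = \text{True} \lor \text{False} = \text{True}
(((\lnot ((a \leftrightarrow b) \oplus e) \oplus ((e \to f) \to \lnot (f \leftrightarrow \lnot (b \oplus e)))) \to e) \oplus (a \lor ((a \leftrightarrow d) \land b))) \to ((e \oplus d) \lor a) = \text{False} \to \text{True} = \text{True}
b \land a = \text{False} \land \text{False} = \text{False}
b \leftrightarrow (b \land a) = \text{False} \leftrightarrow \text{False} = \text{True}
((((\lnot ((a \leftrightarrow b) \oplus e) \oplus ((e \to f) \to \lnot (f \leftrightarrow \lnot (b \oplus e)))) \to e) \oplus (a \lor ((a \leftrightarrow d) \land b))) \to ((e \oplus d) \lor a)) \to (b \leftrightarrow (b \land a)) = \text{True} \to \text{True} = \text{True}

\text{True}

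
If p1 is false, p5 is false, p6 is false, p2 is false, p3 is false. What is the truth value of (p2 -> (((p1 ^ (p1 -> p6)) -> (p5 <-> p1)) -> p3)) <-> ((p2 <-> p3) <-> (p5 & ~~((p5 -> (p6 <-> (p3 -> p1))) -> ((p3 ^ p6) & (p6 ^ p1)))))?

0

p1 -> p6 = 0 -> 0 = 1
p1 ^ (p1 -> p6) = 0 ^ 1 = 1
p5 <-> p1 = 0 <-> 0 = 1
(p1 ^ (p1 -> p6)) -> (p5 <-> p1) = 1 -> 1 = 1
((p1 ^ (p1 -> p6)) -> (p5 <-> p1)) -> p3 = 1 -> 0 = 0
p2 -> (((p1 ^ (p1 -> p6)) -> (p5 <-> p1)) -> p3) = 0 -> 0 = 1
p2 <-> p3 = 0 <-> 0 = 1
p3 -> p1 = 0 -> 0 = 1
p6 <-> (p3 -> p1) = 0 <-> 1 = 0
p5 -> (p6 <-> (p3 -> p1)) = 0 -> 0 = 1
p3 ^ p6 = 0 ^ 0 = 0
p6 ^ p1 = 0 ^ 0 = 0
(p3 ^ p6) & (p6 ^ p1) = 0 & 0 = 0
(p5 -> (p6 <-> (p3 -> p1))) -> ((p3 ^ p6) & (p6 ^ p1)) = 1 -> 0 = 0
~((p5 -> (p6 <-> (p3 -> p1))) -> ((p3 ^ p6) & (p6 ^ p1))) = ~0 = 1
~~((p5 -> (p6 <-> (p3 -> p1))) -> ((p3 ^ p6) & (p6 ^ p1))) = ~1 = 0
p5 & ~~((p5 -> (p6 <-> (p3 -> p1))) -> ((p3 ^ p6) & (p6 ^ p1))) = 0 & 0 = 0
(p2 <-> p3) <-> (p5 & ~~((p5 -> (p6 <-> (p3 -> p1))) -> ((p3 ^ p6) & (p6 ^ p1)))) = 1 <-> 0 = 0
(p2 -> (((p1 ^ (p1 -> p6)) -> (p5 <-> p1)) -> p3)) <-> ((p2 <-> p3) <-> (p5 & ~~((p5 -> (p6 <-> (p3 -> p1))) -> ((p3 ^ p6) & (p6 ^ p1))))) = 1 <-> 0 = 0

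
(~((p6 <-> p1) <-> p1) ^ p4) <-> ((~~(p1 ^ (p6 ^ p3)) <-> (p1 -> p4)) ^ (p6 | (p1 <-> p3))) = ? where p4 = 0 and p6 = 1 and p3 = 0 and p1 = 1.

p6 <-> p1 = 1 <-> 1 = 1
(p6 <-> p1) <-> p1 = 1 <-> 1 = 1
~((p6 <-> p1) <-> p1) = ~1 = 0
~((p6 <-> p1) <-> p1) ^ p4 = 0 ^ 0 = 0
p6 ^ p3 = 1 ^ 0 = 1
p1 ^ (p6 ^ p3) = 1 ^ 1 = 0
~(p1 ^ (p6 ^ p3)) = ~0 = 1
~~(p1 ^ (p6 ^ p3)) = ~1 = 0
p1 -> p4 = 1 -> 0 = 0
~~(p1 ^ (p6 ^ p3)) <-> (p1 -> p4) = 0 <-> 0 = 1
p1 <-> p3 = 1 <-> 0 = 0
p6 | (p1 <-> p3) = 1 | 0 = 1
(~~(p1 ^ (p6 ^ p3)) <-> (p1 -> p4)) ^ (p6 | (p1 <-> p3)) = 1 ^ 1 = 0
(~((p6 <-> p1) <-> p1) ^ p4) <-> ((~~(p1 ^ (p6 ^ p3)) <-> (p1 -> p4)) ^ (p6 | (p1 <-> p3))) = 0 <-> 0 = 1

1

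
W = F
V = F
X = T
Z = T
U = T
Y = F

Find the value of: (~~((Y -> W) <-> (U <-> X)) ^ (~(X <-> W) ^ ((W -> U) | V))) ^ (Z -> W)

T

Y -> W = F -> F = T
U <-> X = T <-> T = T
(Y -> W) <-> (U <-> X) = T <-> T = T
~((Y -> W) <-> (U <-> X)) = ~T = F
~~((Y -> W) <-> (U <-> X)) = ~F = T
X <-> W = T <-> F = F
~(X <-> W) = ~F = T
W -> U = F -> T = T
(W -> U) | V = T | F = T
~(X <-> W) ^ ((W -> U) | V) = T ^ T = F
~~((Y -> W) <-> (U <-> X)) ^ (~(X <-> W) ^ ((W -> U) | V)) = T ^ F = T
Z -> W = T -> F = F
(~~((Y -> W) <-> (U <-> X)) ^ (~(X <-> W) ^ ((W -> U) | V))) ^ (Z -> W) = T ^ F = T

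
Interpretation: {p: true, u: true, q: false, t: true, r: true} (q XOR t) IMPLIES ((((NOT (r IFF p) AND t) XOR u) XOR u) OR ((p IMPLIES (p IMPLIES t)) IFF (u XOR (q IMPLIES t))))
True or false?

false

q XOR t = false XOR true = true
r IFF p = true IFF true = true
NOT (r IFF p) = NOT true = false
NOT (r IFF p) AND t = false AND true = false
(NOT (r IFF p) AND t) XOR u = false XOR true = true
((NOT (r IFF p) AND t) XOR u) XOR u = true XOR true = false
p IMPLIES t = true IMPLIES true = true
p IMPLIES (p IMPLIES t) = true IMPLIES true = true
q IMPLIES t = false IMPLIES true = true
u XOR (q IMPLIES t) = true XOR true = false
(p IMPLIES (p IMPLIES t)) IFF (u XOR (q IMPLIES t)) = true IFF false = false
(((NOT (r IFF p) AND t) XOR u) XOR u) OR ((p IMPLIES (p IMPLIES t)) IFF (u XOR (q IMPLIES t))) = false OR false = false
(q XOR t) IMPLIES ((((NOT (r IFF p) AND t) XOR u) XOR u) OR ((p IMPLIES (p IMPLIES t)) IFF (u XOR (q IMPLIES t)))) = true IMPLIES false = false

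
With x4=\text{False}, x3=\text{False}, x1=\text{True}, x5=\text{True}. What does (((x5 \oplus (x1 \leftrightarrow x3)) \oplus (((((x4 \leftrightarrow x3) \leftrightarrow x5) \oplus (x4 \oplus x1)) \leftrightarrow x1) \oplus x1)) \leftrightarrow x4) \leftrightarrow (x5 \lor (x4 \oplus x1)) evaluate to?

Substituting x4=\text{False}, x3=\text{False}, x1=\text{True}, x5=\text{True}:
x1 \leftrightarrow x3 = \text{True} \leftrightarrow \text{False} = \text{False}
x5 \oplus (x1 \leftrightarrow x3) = \text{True} \oplus \text{False} = \text{True}
x4 \leftrightarrow x3 = \text{False} \leftrightarrow \text{False} = \text{True}
(x4 \leftrightarrow x3) \leftrightarrow x5 = \text{True} \leftrightarrow \text{True} = \text{True}
x4 \oplus x1 = \text{False} \oplus \text{True} = \text{True}
((x4 \leftrightarrow x3) \leftrightarrow x5) \oplus (x4 \oplus x1) = \text{True} \oplus \text{True} = \text{False}
(((x4 \leftrightarrow x3) \leftrightarrow x5) \oplus (x4 \oplus x1)) \leftrightarrow x1 = \text{False} \leftrightarrow \text{True} = \text{False}
((((x4 \leftrightarrow x3) \leftrightarrow x5) \oplus (x4 \oplus x1)) \leftrightarrow x1) \oplus x1 = \text{False} \oplus \text{True} = \text{True}
(x5 \oplus (x1 \leftrightarrow x3)) \oplus (((((x4 \leftrightarrow x3) \leftrightarrow x5) \oplus (x4 \oplus x1)) \leftrightarrow x1) \oplus x1) = \text{True} \oplus \text{True} = \text{False}
((x5 \oplus (x1 \leftrightarrow x3)) \oplus (((((x4 \leftrightarrow x3) \leftrightarrow x5) \oplus (x4 \oplus x1)) \leftrightarrow x1) \oplus x1)) \leftrightarrow x4 = \text{False} \leftrightarrow \text{False} = \text{True}
x4 \oplus x1 = \text{False} \oplus \text{True} = \text{True}
x5 \lor (x4 \oplus x1) = \text{True} \lor \text{True} = \text{True}
(((x5 \oplus (x1 \leftrightarrow x3)) \oplus (((((x4 \leftrightarrow x3) \leftrightarrow x5) \oplus (x4 \oplus x1)) \leftrightarrow x1) \oplus x1)) \leftrightarrow x4) \leftrightarrow (x5 \lor (x4 \oplus x1)) = \text{True} \leftrightarrow \text{True} = \text{True}

\text{True}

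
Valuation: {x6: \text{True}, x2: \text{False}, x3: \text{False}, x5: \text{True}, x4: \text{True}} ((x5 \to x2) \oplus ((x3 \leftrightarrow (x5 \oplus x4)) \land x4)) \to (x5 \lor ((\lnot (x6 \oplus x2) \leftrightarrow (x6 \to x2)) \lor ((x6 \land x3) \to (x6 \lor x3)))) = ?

Substituting x6=\text{True}, x2=\text{False}, x3=\text{False}, x5=\text{True}, x4=\text{True}:
x5 \to x2 = \text{True} \to \text{False} = \text{False}
x5 \oplus x4 = \text{True} \oplus \text{True} = \text{False}
x3 \leftrightarrow (x5 \oplus x4) = \text{False} \leftrightarrow \text{False} = \text{True}
(x3 \leftrightarrow (x5 \oplus x4)) \land x4 = \text{True} \land \text{True} = \text{True}
(x5 \to x2) \oplus ((x3 \leftrightarrow (x5 \oplus x4)) \land x4) = \text{False} \oplus \text{True} = \text{True}
x6 \oplus x2 = \text{True} \oplus \text{False} = \text{True}
\lnot (x6 \oplus x2) = \lnot \text{True} = \text{False}
x6 \to x2 = \text{True} \to \text{False} = \text{False}
\lnot (x6 \oplus x2) \leftrightarrow (x6 \to x2) = \text{False} \leftrightarrow \text{False} = \text{True}
x6 \land x3 = \text{True} \land \text{False} = \text{False}
x6 \lor x3 = \text{True} \lor \text{False} = \text{True}
(x6 \land x3) \to (x6 \lor x3) = \text{False} \to \text{True} = \text{True}
(\lnot (x6 \oplus x2) \leftrightarrow (x6 \to x2)) \lor ((x6 \land x3) \to (x6 \lor x3)) = \text{True} \lor \text{True} = \text{True}
x5 \lor ((\lnot (x6 \oplus x2) \leftrightarrow (x6 \to x2)) \lor ((x6 \land x3) \to (x6 \lor x3))) = \text{True} \lor \text{True} = \text{True}
((x5 \to x2) \oplus ((x3 \leftrightarrow (x5 \oplus x4)) \land x4)) \to (x5 \lor ((\lnot (x6 \oplus x2) \leftrightarrow (x6 \to x2)) \lor ((x6 \land x3) \to (x6 \lor x3)))) = \text{True} \to \text{True} = \text{True}

\text{True}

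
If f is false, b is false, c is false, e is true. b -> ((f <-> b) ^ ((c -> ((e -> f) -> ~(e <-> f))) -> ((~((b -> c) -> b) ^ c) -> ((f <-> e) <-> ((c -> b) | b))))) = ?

f <-> b = 0 <-> 0 = 1
e -> f = 1 -> 0 = 0
e <-> f = 1 <-> 0 = 0
~(e <-> f) = ~0 = 1
(e -> f) -> ~(e <-> f) = 0 -> 1 = 1
c -> ((e -> f) -> ~(e <-> f)) = 0 -> 1 = 1
b -> c = 0 -> 0 = 1
(b -> c) -> b = 1 -> 0 = 0
~((b -> c) -> b) = ~0 = 1
~((b -> c) -> b) ^ c = 1 ^ 0 = 1
f <-> e = 0 <-> 1 = 0
c -> b = 0 -> 0 = 1
(c -> b) | b = 1 | 0 = 1
(f <-> e) <-> ((c -> b) | b) = 0 <-> 1 = 0
(~((b -> c) -> b) ^ c) -> ((f <-> e) <-> ((c -> b) | b)) = 1 -> 0 = 0
(c -> ((e -> f) -> ~(e <-> f))) -> ((~((b -> c) -> b) ^ c) -> ((f <-> e) <-> ((c -> b) | b))) = 1 -> 0 = 0
(f <-> b) ^ ((c -> ((e -> f) -> ~(e <-> f))) -> ((~((b -> c) -> b) ^ c) -> ((f <-> e) <-> ((c -> b) | b)))) = 1 ^ 0 = 1
b -> ((f <-> b) ^ ((c -> ((e -> f) -> ~(e <-> f))) -> ((~((b -> c) -> b) ^ c) -> ((f <-> e) <-> ((c -> b) | b))))) = 0 -> 1 = 1

1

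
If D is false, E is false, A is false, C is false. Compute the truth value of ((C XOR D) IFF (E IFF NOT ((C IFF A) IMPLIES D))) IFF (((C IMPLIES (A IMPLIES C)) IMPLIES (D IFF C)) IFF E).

Substituting D=F, E=F, A=F, C=F:
C XOR D = F XOR F = F
C IFF A = F IFF F = T
(C IFF A) IMPLIES D = T IMPLIES F = F
NOT ((C IFF A) IMPLIES D) = NOT F = T
E IFF NOT ((C IFF A) IMPLIES D) = F IFF T = F
(C XOR D) IFF (E IFF NOT ((C IFF A) IMPLIES D)) = F IFF F = T
A IMPLIES C = F IMPLIES F = T
C IMPLIES (A IMPLIES C) = F IMPLIES T = T
D IFF C = F IFF F = T
(C IMPLIES (A IMPLIES C)) IMPLIES (D IFF C) = T IMPLIES T = T
((C IMPLIES (A IMPLIES C)) IMPLIES (D IFF C)) IFF E = T IFF F = F
((C XOR D) IFF (E IFF NOT ((C IFF A) IMPLIES D))) IFF (((C IMPLIES (A IMPLIES C)) IMPLIES (D IFF C)) IFF E) = T IFF F = F

F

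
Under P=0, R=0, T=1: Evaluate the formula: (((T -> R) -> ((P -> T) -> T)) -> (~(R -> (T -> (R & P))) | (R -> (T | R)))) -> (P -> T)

1

T -> R = 1 -> 0 = 0
P -> T = 0 -> 1 = 1
(P -> T) -> T = 1 -> 1 = 1
(T -> R) -> ((P -> T) -> T) = 0 -> 1 = 1
R & P = 0 & 0 = 0
T -> (R & P) = 1 -> 0 = 0
R -> (T -> (R & P)) = 0 -> 0 = 1
~(R -> (T -> (R & P))) = ~1 = 0
T | R = 1 | 0 = 1
R -> (T | R) = 0 -> 1 = 1
~(R -> (T -> (R & P))) | (R -> (T | R)) = 0 | 1 = 1
((T -> R) -> ((P -> T) -> T)) -> (~(R -> (T -> (R & P))) | (R -> (T | R))) = 1 -> 1 = 1
P -> T = 0 -> 1 = 1
(((T -> R) -> ((P -> T) -> T)) -> (~(R -> (T -> (R & P))) | (R -> (T | R)))) -> (P -> T) = 1 -> 1 = 1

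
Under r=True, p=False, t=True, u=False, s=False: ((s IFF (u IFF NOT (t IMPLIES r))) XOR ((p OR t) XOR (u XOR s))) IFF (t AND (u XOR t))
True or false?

t IMPLIES r = True IMPLIES True = True
NOT (t IMPLIES r) = NOT True = False
u IFF NOT (t IMPLIES r) = False IFF False = True
s IFF (u IFF NOT (t IMPLIES r)) = False IFF True = False
p OR t = False OR True = True
u XOR s = False XOR False = False
(p OR t) XOR (u XOR s) = True XOR False = True
(s IFF (u IFF NOT (t IMPLIES r))) XOR ((p OR t) XOR (u XOR s)) = False XOR True = True
u XOR t = False XOR True = True
t AND (u XOR t) = True AND True = True
((s IFF (u IFF NOT (t IMPLIES r))) XOR ((p OR t) XOR (u XOR s))) IFF (t AND (u XOR t)) = True IFF True = True

True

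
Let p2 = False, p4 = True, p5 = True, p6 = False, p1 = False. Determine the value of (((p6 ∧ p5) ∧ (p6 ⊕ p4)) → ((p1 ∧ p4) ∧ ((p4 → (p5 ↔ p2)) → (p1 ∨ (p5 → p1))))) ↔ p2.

False

p6 ∧ p5 = False ∧ True = False
p6 ⊕ p4 = False ⊕ True = True
(p6 ∧ p5) ∧ (p6 ⊕ p4) = False ∧ True = False
p1 ∧ p4 = False ∧ True = False
p5 ↔ p2 = True ↔ False = False
p4 → (p5 ↔ p2) = True → False = False
p5 → p1 = True → False = False
p1 ∨ (p5 → p1) = False ∨ False = False
(p4 → (p5 ↔ p2)) → (p1 ∨ (p5 → p1)) = False → False = True
(p1 ∧ p4) ∧ ((p4 → (p5 ↔ p2)) → (p1 ∨ (p5 → p1))) = False ∧ True = False
((p6 ∧ p5) ∧ (p6 ⊕ p4)) → ((p1 ∧ p4) ∧ ((p4 → (p5 ↔ p2)) → (p1 ∨ (p5 → p1)))) = False → False = True
(((p6 ∧ p5) ∧ (p6 ⊕ p4)) → ((p1 ∧ p4) ∧ ((p4 → (p5 ↔ p2)) → (p1 ∨ (p5 → p1))))) ↔ p2 = True ↔ False = False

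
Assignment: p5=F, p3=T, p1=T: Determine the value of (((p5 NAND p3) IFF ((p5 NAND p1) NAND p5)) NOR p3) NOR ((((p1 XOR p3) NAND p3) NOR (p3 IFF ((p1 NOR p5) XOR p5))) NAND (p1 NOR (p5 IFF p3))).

F

Substituting p5=F, p3=T, p1=T:
p5 NAND p3 = F NAND T = T
p5 NAND p1 = F NAND T = T
(p5 NAND p1) NAND p5 = T NAND F = T
(p5 NAND p3) IFF ((p5 NAND p1) NAND p5) = T IFF T = T
((p5 NAND p3) IFF ((p5 NAND p1) NAND p5)) NOR p3 = T NOR T = F
p1 XOR p3 = T XOR T = F
(p1 XOR p3) NAND p3 = F NAND T = T
p1 NOR p5 = T NOR F = F
(p1 NOR p5) XOR p5 = F XOR F = F
p3 IFF ((p1 NOR p5) XOR p5) = T IFF F = F
((p1 XOR p3) NAND p3) NOR (p3 IFF ((p1 NOR p5) XOR p5)) = T NOR F = F
p5 IFF p3 = F IFF T = F
p1 NOR (p5 IFF p3) = T NOR F = F
(((p1 XOR p3) NAND p3) NOR (p3 IFF ((p1 NOR p5) XOR p5))) NAND (p1 NOR (p5 IFF p3)) = F NAND F = T
(((p5 NAND p3) IFF ((p5 NAND p1) NAND p5)) NOR p3) NOR ((((p1 XOR p3) NAND p3) NOR (p3 IFF ((p1 NOR p5) XOR p5))) NAND (p1 NOR (p5 IFF p3))) = F NOR T = F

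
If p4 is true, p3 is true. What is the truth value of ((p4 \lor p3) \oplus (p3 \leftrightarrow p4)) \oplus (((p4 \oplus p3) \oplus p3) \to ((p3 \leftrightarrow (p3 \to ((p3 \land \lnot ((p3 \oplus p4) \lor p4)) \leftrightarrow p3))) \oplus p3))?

\text{True}

Substituting p4=\text{True}, p3=\text{True}:
p4 \lor p3 = \text{True} \lor \text{True} = \text{True}
p3 \leftrightarrow p4 = \text{True} \leftrightarrow \text{True} = \text{True}
(p4 \lor p3) \oplus (p3 \leftrightarrow p4) = \text{True} \oplus \text{True} = \text{False}
p4 \oplus p3 = \text{True} \oplus \text{True} = \text{False}
(p4 \oplus p3) \oplus p3 = \text{False} \oplus \text{True} = \text{True}
p3 \oplus p4 = \text{True} \oplus \text{True} = \text{False}
(p3 \oplus p4) \lor p4 = \text{False} \lor \text{True} = \text{True}
\lnot ((p3 \oplus p4) \lor p4) = \lnot \text{True} = \text{False}
p3 \land \lnot ((p3 \oplus p4) \lor p4) = \text{True} \land \text{False} = \text{False}
(p3 \land \lnot ((p3 \oplus p4) \lor p4)) \leftrightarrow p3 = \text{False} \leftrightarrow \text{True} = \text{False}
p3 \to ((p3 \land \lnot ((p3 \oplus p4) \lor p4)) \leftrightarrow p3) = \text{True} \to \text{False} = \text{False}
p3 \leftrightarrow (p3 \to ((p3 \land \lnot ((p3 \oplus p4) \lor p4)) \leftrightarrow p3)) = \text{True} \leftrightarrow \text{False} = \text{False}
(p3 \leftrightarrow (p3 \to ((p3 \land \lnot ((p3 \oplus p4) \lor p4)) \leftrightarrow p3))) \oplus p3 = \text{False} \oplus \text{True} = \text{True}
((p4 \oplus p3) \oplus p3) \to ((p3 \leftrightarrow (p3 \to ((p3 \land \lnot ((p3 \oplus p4) \lor p4)) \leftrightarrow p3))) \oplus p3) = \text{True} \to \text{True} = \text{True}
((p4 \lor p3) \oplus (p3 \leftrightarrow p4)) \oplus (((p4 \oplus p3) \oplus p3) \to ((p3 \leftrightarrow (p3 \to ((p3 \land \lnot ((p3 \oplus p4) \lor p4)) \leftrightarrow p3))) \oplus p3)) = \text{False} \oplus \text{True} = \text{True}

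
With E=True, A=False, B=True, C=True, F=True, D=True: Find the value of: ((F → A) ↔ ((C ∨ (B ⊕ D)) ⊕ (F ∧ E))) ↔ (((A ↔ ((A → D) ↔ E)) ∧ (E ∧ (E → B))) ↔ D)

False

F → A = True → False = False
B ⊕ D = True ⊕ True = False
C ∨ (B ⊕ D) = True ∨ False = True
F ∧ E = True ∧ True = True
(C ∨ (B ⊕ D)) ⊕ (F ∧ E) = True ⊕ True = False
(F → A) ↔ ((C ∨ (B ⊕ D)) ⊕ (F ∧ E)) = False ↔ False = True
A → D = False → True = True
(A → D) ↔ E = True ↔ True = True
A ↔ ((A → D) ↔ E) = False ↔ True = False
E → B = True → True = True
E ∧ (E → B) = True ∧ True = True
(A ↔ ((A → D) ↔ E)) ∧ (E ∧ (E → B)) = False ∧ True = False
((A ↔ ((A → D) ↔ E)) ∧ (E ∧ (E → B))) ↔ D = False ↔ True = False
((F → A) ↔ ((C ∨ (B ⊕ D)) ⊕ (F ∧ E))) ↔ (((A ↔ ((A → D) ↔ E)) ∧ (E ∧ (E → B))) ↔ D) = True ↔ False = False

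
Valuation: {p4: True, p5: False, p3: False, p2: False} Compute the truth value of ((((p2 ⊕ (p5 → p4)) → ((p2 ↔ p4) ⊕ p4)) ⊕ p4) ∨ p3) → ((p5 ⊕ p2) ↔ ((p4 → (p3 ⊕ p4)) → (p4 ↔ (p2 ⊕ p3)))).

p5 → p4 = False → True = True
p2 ⊕ (p5 → p4) = False ⊕ True = True
p2 ↔ p4 = False ↔ True = False
(p2 ↔ p4) ⊕ p4 = False ⊕ True = True
(p2 ⊕ (p5 → p4)) → ((p2 ↔ p4) ⊕ p4) = True → True = True
((p2 ⊕ (p5 → p4)) → ((p2 ↔ p4) ⊕ p4)) ⊕ p4 = True ⊕ True = False
(((p2 ⊕ (p5 → p4)) → ((p2 ↔ p4) ⊕ p4)) ⊕ p4) ∨ p3 = False ∨ False = False
p5 ⊕ p2 = False ⊕ False = False
p3 ⊕ p4 = False ⊕ True = True
p4 → (p3 ⊕ p4) = True → True = True
p2 ⊕ p3 = False ⊕ False = False
p4 ↔ (p2 ⊕ p3) = True ↔ False = False
(p4 → (p3 ⊕ p4)) → (p4 ↔ (p2 ⊕ p3)) = True → False = False
(p5 ⊕ p2) ↔ ((p4 → (p3 ⊕ p4)) → (p4 ↔ (p2 ⊕ p3))) = False ↔ False = True
((((p2 ⊕ (p5 → p4)) → ((p2 ↔ p4) ⊕ p4)) ⊕ p4) ∨ p3) → ((p5 ⊕ p2) ↔ ((p4 → (p3 ⊕ p4)) → (p4 ↔ (p2 ⊕ p3)))) = False → True = True

True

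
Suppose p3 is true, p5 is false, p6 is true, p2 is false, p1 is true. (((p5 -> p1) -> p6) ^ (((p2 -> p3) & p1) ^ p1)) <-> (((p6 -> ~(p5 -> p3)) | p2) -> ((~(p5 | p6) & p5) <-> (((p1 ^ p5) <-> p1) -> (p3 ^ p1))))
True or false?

p5 -> p1 = False -> True = True
(p5 -> p1) -> p6 = True -> True = True
p2 -> p3 = False -> True = True
(p2 -> p3) & p1 = True & True = True
((p2 -> p3) & p1) ^ p1 = True ^ True = False
((p5 -> p1) -> p6) ^ (((p2 -> p3) & p1) ^ p1) = True ^ False = True
p5 -> p3 = False -> True = True
~(p5 -> p3) = ~True = False
p6 -> ~(p5 -> p3) = True -> False = False
(p6 -> ~(p5 -> p3)) | p2 = False | False = False
p5 | p6 = False | True = True
~(p5 | p6) = ~True = False
~(p5 | p6) & p5 = False & False = False
p1 ^ p5 = True ^ False = True
(p1 ^ p5) <-> p1 = True <-> True = True
p3 ^ p1 = True ^ True = False
((p1 ^ p5) <-> p1) -> (p3 ^ p1) = True -> False = False
(~(p5 | p6) & p5) <-> (((p1 ^ p5) <-> p1) -> (p3 ^ p1)) = False <-> False = True
((p6 -> ~(p5 -> p3)) | p2) -> ((~(p5 | p6) & p5) <-> (((p1 ^ p5) <-> p1) -> (p3 ^ p1))) = False -> True = True
(((p5 -> p1) -> p6) ^ (((p2 -> p3) & p1) ^ p1)) <-> (((p6 -> ~(p5 -> p3)) | p2) -> ((~(p5 | p6) & p5) <-> (((p1 ^ p5) <-> p1) -> (p3 ^ p1)))) = True <-> True = True

True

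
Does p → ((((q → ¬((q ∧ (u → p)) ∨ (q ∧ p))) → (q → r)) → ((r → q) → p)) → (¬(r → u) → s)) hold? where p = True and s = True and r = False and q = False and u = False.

True

u → p = False → True = True
q ∧ (u → p) = False ∧ True = False
q ∧ p = False ∧ True = False
(q ∧ (u → p)) ∨ (q ∧ p) = False ∨ False = False
¬((q ∧ (u → p)) ∨ (q ∧ p)) = ¬False = True
q → ¬((q ∧ (u → p)) ∨ (q ∧ p)) = False → True = True
q → r = False → False = True
(q → ¬((q ∧ (u → p)) ∨ (q ∧ p))) → (q → r) = True → True = True
r → q = False → False = True
(r → q) → p = True → True = True
((q → ¬((q ∧ (u → p)) ∨ (q ∧ p))) → (q → r)) → ((r → q) → p) = True → True = True
r → u = False → False = True
¬(r → u) = ¬True = False
¬(r → u) → s = False → True = True
(((q → ¬((q ∧ (u → p)) ∨ (q ∧ p))) → (q → r)) → ((r → q) → p)) → (¬(r → u) → s) = True → True = True
p → ((((q → ¬((q ∧ (u → p)) ∨ (q ∧ p))) → (q → r)) → ((r → q) → p)) → (¬(r → u) → s)) = True → True = True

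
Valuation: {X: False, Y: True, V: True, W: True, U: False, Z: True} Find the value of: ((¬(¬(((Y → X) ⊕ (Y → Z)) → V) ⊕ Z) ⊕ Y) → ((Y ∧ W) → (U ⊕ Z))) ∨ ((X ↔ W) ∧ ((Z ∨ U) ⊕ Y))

Substituting X=False, Y=True, V=True, W=True, U=False, Z=True:
Y → X = True → False = False
Y → Z = True → True = True
(Y → X) ⊕ (Y → Z) = False ⊕ True = True
((Y → X) ⊕ (Y → Z)) → V = True → True = True
¬(((Y → X) ⊕ (Y → Z)) → V) = ¬True = False
¬(((Y → X) ⊕ (Y → Z)) → V) ⊕ Z = False ⊕ True = True
¬(¬(((Y → X) ⊕ (Y → Z)) → V) ⊕ Z) = ¬True = False
¬(¬(((Y → X) ⊕ (Y → Z)) → V) ⊕ Z) ⊕ Y = False ⊕ True = True
Y ∧ W = True ∧ True = True
U ⊕ Z = False ⊕ True = True
(Y ∧ W) → (U ⊕ Z) = True → True = True
(¬(¬(((Y → X) ⊕ (Y → Z)) → V) ⊕ Z) ⊕ Y) → ((Y ∧ W) → (U ⊕ Z)) = True → True = True
X ↔ W = False ↔ True = False
Z ∨ U = True ∨ False = True
(Z ∨ U) ⊕ Y = True ⊕ True = False
(X ↔ W) ∧ ((Z ∨ U) ⊕ Y) = False ∧ False = False
((¬(¬(((Y → X) ⊕ (Y → Z)) → V) ⊕ Z) ⊕ Y) → ((Y ∧ W) → (U ⊕ Z))) ∨ ((X ↔ W) ∧ ((Z ∨ U) ⊕ Y)) = True ∨ False = True

True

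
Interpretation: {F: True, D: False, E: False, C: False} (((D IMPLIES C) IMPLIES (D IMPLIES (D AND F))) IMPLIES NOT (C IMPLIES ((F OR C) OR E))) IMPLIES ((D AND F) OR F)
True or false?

True

D IMPLIES C = False IMPLIES False = True
D AND F = False AND True = False
D IMPLIES (D AND F) = False IMPLIES False = True
(D IMPLIES C) IMPLIES (D IMPLIES (D AND F)) = True IMPLIES True = True
F OR C = True OR False = True
(F OR C) OR E = True OR False = True
C IMPLIES ((F OR C) OR E) = False IMPLIES True = True
NOT (C IMPLIES ((F OR C) OR E)) = NOT True = False
((D IMPLIES C) IMPLIES (D IMPLIES (D AND F))) IMPLIES NOT (C IMPLIES ((F OR C) OR E)) = True IMPLIES False = False
D AND F = False AND True = False
(D AND F) OR F = False OR True = True
(((D IMPLIES C) IMPLIES (D IMPLIES (D AND F))) IMPLIES NOT (C IMPLIES ((F OR C) OR E))) IMPLIES ((D AND F) OR F) = False IMPLIES True = True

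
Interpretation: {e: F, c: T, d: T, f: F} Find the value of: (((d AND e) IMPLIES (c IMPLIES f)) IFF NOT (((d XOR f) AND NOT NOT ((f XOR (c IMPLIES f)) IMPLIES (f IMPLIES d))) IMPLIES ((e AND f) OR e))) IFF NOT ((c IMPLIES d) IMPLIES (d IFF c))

F

Substituting e=F, c=T, d=T, f=F:
d AND e = T AND F = F
c IMPLIES f = T IMPLIES F = F
(d AND e) IMPLIES (c IMPLIES f) = F IMPLIES F = T
d XOR f = T XOR F = T
c IMPLIES f = T IMPLIES F = F
f XOR (c IMPLIES f) = F XOR F = F
f IMPLIES d = F IMPLIES T = T
(f XOR (c IMPLIES f)) IMPLIES (f IMPLIES d) = F IMPLIES T = T
NOT ((f XOR (c IMPLIES f)) IMPLIES (f IMPLIES d)) = NOT T = F
NOT NOT ((f XOR (c IMPLIES f)) IMPLIES (f IMPLIES d)) = NOT F = T
(d XOR f) AND NOT NOT ((f XOR (c IMPLIES f)) IMPLIES (f IMPLIES d)) = T AND T = T
e AND f = F AND F = F
(e AND f) OR e = F OR F = F
((d XOR f) AND NOT NOT ((f XOR (c IMPLIES f)) IMPLIES (f IMPLIES d))) IMPLIES ((e AND f) OR e) = T IMPLIES F = F
NOT (((d XOR f) AND NOT NOT ((f XOR (c IMPLIES f)) IMPLIES (f IMPLIES d))) IMPLIES ((e AND f) OR e)) = NOT F = T
((d AND e) IMPLIES (c IMPLIES f)) IFF NOT (((d XOR f) AND NOT NOT ((f XOR (c IMPLIES f)) IMPLIES (f IMPLIES d))) IMPLIES ((e AND f) OR e)) = T IFF T = T
c IMPLIES d = T IMPLIES T = T
d IFF c = T IFF T = T
(c IMPLIES d) IMPLIES (d IFF c) = T IMPLIES T = T
NOT ((c IMPLIES d) IMPLIES (d IFF c)) = NOT T = F
(((d AND e) IMPLIES (c IMPLIES f)) IFF NOT (((d XOR f) AND NOT NOT ((f XOR (c IMPLIES f)) IMPLIES (f IMPLIES d))) IMPLIES ((e AND f) OR e))) IFF NOT ((c IMPLIES d) IMPLIES (d IFF c)) = T IFF F = F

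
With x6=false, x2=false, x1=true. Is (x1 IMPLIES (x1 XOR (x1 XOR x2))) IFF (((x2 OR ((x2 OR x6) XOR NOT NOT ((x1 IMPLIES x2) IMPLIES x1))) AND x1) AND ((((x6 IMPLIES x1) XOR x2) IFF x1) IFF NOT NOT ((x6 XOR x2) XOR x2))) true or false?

true

Substituting x6=false, x2=false, x1=true:
x1 XOR x2 = true XOR false = true
x1 XOR (x1 XOR x2) = true XOR true = false
x1 IMPLIES (x1 XOR (x1 XOR x2)) = true IMPLIES false = false
x2 OR x6 = false OR false = false
x1 IMPLIES x2 = true IMPLIES false = false
(x1 IMPLIES x2) IMPLIES x1 = false IMPLIES true = true
NOT ((x1 IMPLIES x2) IMPLIES x1) = NOT true = false
NOT NOT ((x1 IMPLIES x2) IMPLIES x1) = NOT false = true
(x2 OR x6) XOR NOT NOT ((x1 IMPLIES x2) IMPLIES x1) = false XOR true = true
x2 OR ((x2 OR x6) XOR NOT NOT ((x1 IMPLIES x2) IMPLIES x1)) = false OR true = true
(x2 OR ((x2 OR x6) XOR NOT NOT ((x1 IMPLIES x2) IMPLIES x1))) AND x1 = true AND true = true
x6 IMPLIES x1 = false IMPLIES true = true
(x6 IMPLIES x1) XOR x2 = true XOR false = true
((x6 IMPLIES x1) XOR x2) IFF x1 = true IFF true = true
x6 XOR x2 = false XOR false = false
(x6 XOR x2) XOR x2 = false XOR false = false
NOT ((x6 XOR x2) XOR x2) = NOT false = true
NOT NOT ((x6 XOR x2) XOR x2) = NOT true = false
(((x6 IMPLIES x1) XOR x2) IFF x1) IFF NOT NOT ((x6 XOR x2) XOR x2) = true IFF false = false
((x2 OR ((x2 OR x6) XOR NOT NOT ((x1 IMPLIES x2) IMPLIES x1))) AND x1) AND ((((x6 IMPLIES x1) XOR x2) IFF x1) IFF NOT NOT ((x6 XOR x2) XOR x2)) = true AND false = false
(x1 IMPLIES (x1 XOR (x1 XOR x2))) IFF (((x2 OR ((x2 OR x6) XOR NOT NOT ((x1 IMPLIES x2) IMPLIES x1))) AND x1) AND ((((x6 IMPLIES x1) XOR x2) IFF x1) IFF NOT NOT ((x6 XOR x2) XOR x2))) = false IFF false = true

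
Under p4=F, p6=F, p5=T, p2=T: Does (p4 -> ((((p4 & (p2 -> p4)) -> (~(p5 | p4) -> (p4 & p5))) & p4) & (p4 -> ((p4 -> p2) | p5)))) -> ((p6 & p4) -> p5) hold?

T

Substituting p4=F, p6=F, p5=T, p2=T:
p2 -> p4 = T -> F = F
p4 & (p2 -> p4) = F & F = F
p5 | p4 = T | F = T
~(p5 | p4) = ~T = F
p4 & p5 = F & T = F
~(p5 | p4) -> (p4 & p5) = F -> F = T
(p4 & (p2 -> p4)) -> (~(p5 | p4) -> (p4 & p5)) = F -> T = T
((p4 & (p2 -> p4)) -> (~(p5 | p4) -> (p4 & p5))) & p4 = T & F = F
p4 -> p2 = F -> T = T
(p4 -> p2) | p5 = T | T = T
p4 -> ((p4 -> p2) | p5) = F -> T = T
(((p4 & (p2 -> p4)) -> (~(p5 | p4) -> (p4 & p5))) & p4) & (p4 -> ((p4 -> p2) | p5)) = F & T = F
p4 -> ((((p4 & (p2 -> p4)) -> (~(p5 | p4) -> (p4 & p5))) & p4) & (p4 -> ((p4 -> p2) | p5))) = F -> F = T
p6 & p4 = F & F = F
(p6 & p4) -> p5 = F -> T = T
(p4 -> ((((p4 & (p2 -> p4)) -> (~(p5 | p4) -> (p4 & p5))) & p4) & (p4 -> ((p4 -> p2) | p5)))) -> ((p6 & p4) -> p5) = T -> T = T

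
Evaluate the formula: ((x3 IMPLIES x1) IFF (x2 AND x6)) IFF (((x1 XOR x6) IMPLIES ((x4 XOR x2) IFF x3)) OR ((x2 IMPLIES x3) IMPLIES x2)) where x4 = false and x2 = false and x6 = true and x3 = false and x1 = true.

false

x3 IMPLIES x1 = false IMPLIES true = true
x2 AND x6 = false AND true = false
(x3 IMPLIES x1) IFF (x2 AND x6) = true IFF false = false
x1 XOR x6 = true XOR true = false
x4 XOR x2 = false XOR false = false
(x4 XOR x2) IFF x3 = false IFF false = true
(x1 XOR x6) IMPLIES ((x4 XOR x2) IFF x3) = false IMPLIES true = true
x2 IMPLIES x3 = false IMPLIES false = true
(x2 IMPLIES x3) IMPLIES x2 = true IMPLIES false = false
((x1 XOR x6) IMPLIES ((x4 XOR x2) IFF x3)) OR ((x2 IMPLIES x3) IMPLIES x2) = true OR false = true
((x3 IMPLIES x1) IFF (x2 AND x6)) IFF (((x1 XOR x6) IMPLIES ((x4 XOR x2) IFF x3)) OR ((x2 IMPLIES x3) IMPLIES x2)) = false IFF true = false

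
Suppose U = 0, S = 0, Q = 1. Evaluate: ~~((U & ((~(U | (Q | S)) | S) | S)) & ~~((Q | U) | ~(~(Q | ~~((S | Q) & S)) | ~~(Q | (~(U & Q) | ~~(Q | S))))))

0

Q | S = 1 | 0 = 1
U | (Q | S) = 0 | 1 = 1
~(U | (Q | S)) = ~1 = 0
~(U | (Q | S)) | S = 0 | 0 = 0
(~(U | (Q | S)) | S) | S = 0 | 0 = 0
U & ((~(U | (Q | S)) | S) | S) = 0 & 0 = 0
Q | U = 1 | 0 = 1
S | Q = 0 | 1 = 1
(S | Q) & S = 1 & 0 = 0
~((S | Q) & S) = ~0 = 1
~~((S | Q) & S) = ~1 = 0
Q | ~~((S | Q) & S) = 1 | 0 = 1
~(Q | ~~((S | Q) & S)) = ~1 = 0
U & Q = 0 & 1 = 0
~(U & Q) = ~0 = 1
Q | S = 1 | 0 = 1
~(Q | S) = ~1 = 0
~~(Q | S) = ~0 = 1
~(U & Q) | ~~(Q | S) = 1 | 1 = 1
Q | (~(U & Q) | ~~(Q | S)) = 1 | 1 = 1
~(Q | (~(U & Q) | ~~(Q | S))) = ~1 = 0
~~(Q | (~(U & Q) | ~~(Q | S))) = ~0 = 1
~(Q | ~~((S | Q) & S)) | ~~(Q | (~(U & Q) | ~~(Q | S))) = 0 | 1 = 1
~(~(Q | ~~((S | Q) & S)) | ~~(Q | (~(U & Q) | ~~(Q | S)))) = ~1 = 0
(Q | U) | ~(~(Q | ~~((S | Q) & S)) | ~~(Q | (~(U & Q) | ~~(Q | S)))) = 1 | 0 = 1
~((Q | U) | ~(~(Q | ~~((S | Q) & S)) | ~~(Q | (~(U & Q) | ~~(Q | S))))) = ~1 = 0
~~((Q | U) | ~(~(Q | ~~((S | Q) & S)) | ~~(Q | (~(U & Q) | ~~(Q | S))))) = ~0 = 1
(U & ((~(U | (Q | S)) | S) | S)) & ~~((Q | U) | ~(~(Q | ~~((S | Q) & S)) | ~~(Q | (~(U & Q) | ~~(Q | S))))) = 0 & 1 = 0
~((U & ((~(U | (Q | S)) | S) | S)) & ~~((Q | U) | ~(~(Q | ~~((S | Q) & S)) | ~~(Q | (~(U & Q) | ~~(Q | S)))))) = ~0 = 1
~~((U & ((~(U | (Q | S)) | S) | S)) & ~~((Q | U) | ~(~(Q | ~~((S | Q) & S)) | ~~(Q | (~(U & Q) | ~~(Q | S)))))) = ~1 = 0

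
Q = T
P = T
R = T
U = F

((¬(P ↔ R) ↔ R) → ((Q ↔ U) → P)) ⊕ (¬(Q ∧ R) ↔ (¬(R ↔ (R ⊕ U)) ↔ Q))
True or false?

P ↔ R = T ↔ T = T
¬(P ↔ R) = ¬T = F
¬(P ↔ R) ↔ R = F ↔ T = F
Q ↔ U = T ↔ F = F
(Q ↔ U) → P = F → T = T
(¬(P ↔ R) ↔ R) → ((Q ↔ U) → P) = F → T = T
Q ∧ R = T ∧ T = T
¬(Q ∧ R) = ¬T = F
R ⊕ U = T ⊕ F = T
R ↔ (R ⊕ U) = T ↔ T = T
¬(R ↔ (R ⊕ U)) = ¬T = F
¬(R ↔ (R ⊕ U)) ↔ Q = F ↔ T = F
¬(Q ∧ R) ↔ (¬(R ↔ (R ⊕ U)) ↔ Q) = F ↔ F = T
((¬(P ↔ R) ↔ R) → ((Q ↔ U) → P)) ⊕ (¬(Q ∧ R) ↔ (¬(R ↔ (R ⊕ U)) ↔ Q)) = T ⊕ T = F

F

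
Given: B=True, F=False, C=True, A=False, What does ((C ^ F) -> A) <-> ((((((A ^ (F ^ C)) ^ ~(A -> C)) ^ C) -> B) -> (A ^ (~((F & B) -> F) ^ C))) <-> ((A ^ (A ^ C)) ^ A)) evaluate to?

C ^ F = True ^ False = True
(C ^ F) -> A = True -> False = False
F ^ C = False ^ True = True
A ^ (F ^ C) = False ^ True = True
A -> C = False -> True = True
~(A -> C) = ~True = False
(A ^ (F ^ C)) ^ ~(A -> C) = True ^ False = True
((A ^ (F ^ C)) ^ ~(A -> C)) ^ C = True ^ True = False
(((A ^ (F ^ C)) ^ ~(A -> C)) ^ C) -> B = False -> True = True
F & B = False & True = False
(F & B) -> F = False -> False = True
~((F & B) -> F) = ~True = False
~((F & B) -> F) ^ C = False ^ True = True
A ^ (~((F & B) -> F) ^ C) = False ^ True = True
((((A ^ (F ^ C)) ^ ~(A -> C)) ^ C) -> B) -> (A ^ (~((F & B) -> F) ^ C)) = True -> True = True
A ^ C = False ^ True = True
A ^ (A ^ C) = False ^ True = True
(A ^ (A ^ C)) ^ A = True ^ False = True
(((((A ^ (F ^ C)) ^ ~(A -> C)) ^ C) -> B) -> (A ^ (~((F & B) -> F) ^ C))) <-> ((A ^ (A ^ C)) ^ A) = True <-> True = True
((C ^ F) -> A) <-> ((((((A ^ (F ^ C)) ^ ~(A -> C)) ^ C) -> B) -> (A ^ (~((F & B) -> F) ^ C))) <-> ((A ^ (A ^ C)) ^ A)) = False <-> True = False

False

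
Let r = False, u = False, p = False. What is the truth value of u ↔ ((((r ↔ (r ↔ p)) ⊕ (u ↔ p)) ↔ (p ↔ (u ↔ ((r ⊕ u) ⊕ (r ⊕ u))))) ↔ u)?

Substituting r=False, u=False, p=False:
r ↔ p = False ↔ False = True
r ↔ (r ↔ p) = False ↔ True = False
u ↔ p = False ↔ False = True
(r ↔ (r ↔ p)) ⊕ (u ↔ p) = False ⊕ True = True
r ⊕ u = False ⊕ False = False
r ⊕ u = False ⊕ False = False
(r ⊕ u) ⊕ (r ⊕ u) = False ⊕ False = False
u ↔ ((r ⊕ u) ⊕ (r ⊕ u)) = False ↔ False = True
p ↔ (u ↔ ((r ⊕ u) ⊕ (r ⊕ u))) = False ↔ True = False
((r ↔ (r ↔ p)) ⊕ (u ↔ p)) ↔ (p ↔ (u ↔ ((r ⊕ u) ⊕ (r ⊕ u)))) = True ↔ False = False
(((r ↔ (r ↔ p)) ⊕ (u ↔ p)) ↔ (p ↔ (u ↔ ((r ⊕ u) ⊕ (r ⊕ u))))) ↔ u = False ↔ False = True
u ↔ ((((r ↔ (r ↔ p)) ⊕ (u ↔ p)) ↔ (p ↔ (u ↔ ((r ⊕ u) ⊕ (r ⊕ u))))) ↔ u) = False ↔ True = False

False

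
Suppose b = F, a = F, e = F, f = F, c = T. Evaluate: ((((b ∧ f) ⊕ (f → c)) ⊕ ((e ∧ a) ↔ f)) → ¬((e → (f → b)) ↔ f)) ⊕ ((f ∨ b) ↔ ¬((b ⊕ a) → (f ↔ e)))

Substituting b=F, a=F, e=F, f=F, c=T:
b ∧ f = F ∧ F = F
f → c = F → T = T
(b ∧ f) ⊕ (f → c) = F ⊕ T = T
e ∧ a = F ∧ F = F
(e ∧ a) ↔ f = F ↔ F = T
((b ∧ f) ⊕ (f → c)) ⊕ ((e ∧ a) ↔ f) = T ⊕ T = F
f → b = F → F = T
e → (f → b) = F → T = T
(e → (f → b)) ↔ f = T ↔ F = F
¬((e → (f → b)) ↔ f) = ¬F = T
(((b ∧ f) ⊕ (f → c)) ⊕ ((e ∧ a) ↔ f)) → ¬((e → (f → b)) ↔ f) = F → T = T
f ∨ b = F ∨ F = F
b ⊕ a = F ⊕ F = F
f ↔ e = F ↔ F = T
(b ⊕ a) → (f ↔ e) = F → T = T
¬((b ⊕ a) → (f ↔ e)) = ¬T = F
(f ∨ b) ↔ ¬((b ⊕ a) → (f ↔ e)) = F ↔ F = T
((((b ∧ f) ⊕ (f → c)) ⊕ ((e ∧ a) ↔ f)) → ¬((e → (f → b)) ↔ f)) ⊕ ((f ∨ b) ↔ ¬((b ⊕ a) → (f ↔ e))) = T ⊕ T = F

F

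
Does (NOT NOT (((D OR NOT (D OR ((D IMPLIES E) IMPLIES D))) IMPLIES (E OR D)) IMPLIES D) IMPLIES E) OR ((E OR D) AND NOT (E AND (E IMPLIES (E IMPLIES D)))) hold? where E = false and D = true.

true

D IMPLIES E = true IMPLIES false = false
(D IMPLIES E) IMPLIES D = false IMPLIES true = true
D OR ((D IMPLIES E) IMPLIES D) = true OR true = true
NOT (D OR ((D IMPLIES E) IMPLIES D)) = NOT true = false
D OR NOT (D OR ((D IMPLIES E) IMPLIES D)) = true OR false = true
E OR D = false OR true = true
(D OR NOT (D OR ((D IMPLIES E) IMPLIES D))) IMPLIES (E OR D) = true IMPLIES true = true
((D OR NOT (D OR ((D IMPLIES E) IMPLIES D))) IMPLIES (E OR D)) IMPLIES D = true IMPLIES true = true
NOT (((D OR NOT (D OR ((D IMPLIES E) IMPLIES D))) IMPLIES (E OR D)) IMPLIES D) = NOT true = false
NOT NOT (((D OR NOT (D OR ((D IMPLIES E) IMPLIES D))) IMPLIES (E OR D)) IMPLIES D) = NOT false = true
NOT NOT (((D OR NOT (D OR ((D IMPLIES E) IMPLIES D))) IMPLIES (E OR D)) IMPLIES D) IMPLIES E = true IMPLIES false = false
E OR D = false OR true = true
E IMPLIES D = false IMPLIES true = true
E IMPLIES (E IMPLIES D) = false IMPLIES true = true
E AND (E IMPLIES (E IMPLIES D)) = false AND true = false
NOT (E AND (E IMPLIES (E IMPLIES D))) = NOT false = true
(E OR D) AND NOT (E AND (E IMPLIES (E IMPLIES D))) = true AND true = true
(NOT NOT (((D OR NOT (D OR ((D IMPLIES E) IMPLIES D))) IMPLIES (E OR D)) IMPLIES D) IMPLIES E) OR ((E OR D) AND NOT (E AND (E IMPLIES (E IMPLIES D)))) = false OR true = true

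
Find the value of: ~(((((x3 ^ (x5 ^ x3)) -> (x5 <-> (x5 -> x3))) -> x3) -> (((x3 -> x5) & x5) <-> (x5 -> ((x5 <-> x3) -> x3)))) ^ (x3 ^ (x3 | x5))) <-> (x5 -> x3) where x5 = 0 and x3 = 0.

x5 ^ x3 = 0 ^ 0 = 0
x3 ^ (x5 ^ x3) = 0 ^ 0 = 0
x5 -> x3 = 0 -> 0 = 1
x5 <-> (x5 -> x3) = 0 <-> 1 = 0
(x3 ^ (x5 ^ x3)) -> (x5 <-> (x5 -> x3)) = 0 -> 0 = 1
((x3 ^ (x5 ^ x3)) -> (x5 <-> (x5 -> x3))) -> x3 = 1 -> 0 = 0
x3 -> x5 = 0 -> 0 = 1
(x3 -> x5) & x5 = 1 & 0 = 0
x5 <-> x3 = 0 <-> 0 = 1
(x5 <-> x3) -> x3 = 1 -> 0 = 0
x5 -> ((x5 <-> x3) -> x3) = 0 -> 0 = 1
((x3 -> x5) & x5) <-> (x5 -> ((x5 <-> x3) -> x3)) = 0 <-> 1 = 0
(((x3 ^ (x5 ^ x3)) -> (x5 <-> (x5 -> x3))) -> x3) -> (((x3 -> x5) & x5) <-> (x5 -> ((x5 <-> x3) -> x3))) = 0 -> 0 = 1
x3 | x5 = 0 | 0 = 0
x3 ^ (x3 | x5) = 0 ^ 0 = 0
((((x3 ^ (x5 ^ x3)) -> (x5 <-> (x5 -> x3))) -> x3) -> (((x3 -> x5) & x5) <-> (x5 -> ((x5 <-> x3) -> x3)))) ^ (x3 ^ (x3 | x5)) = 1 ^ 0 = 1
~(((((x3 ^ (x5 ^ x3)) -> (x5 <-> (x5 -> x3))) -> x3) -> (((x3 -> x5) & x5) <-> (x5 -> ((x5 <-> x3) -> x3)))) ^ (x3 ^ (x3 | x5))) = ~1 = 0
x5 -> x3 = 0 -> 0 = 1
~(((((x3 ^ (x5 ^ x3)) -> (x5 <-> (x5 -> x3))) -> x3) -> (((x3 -> x5) & x5) <-> (x5 -> ((x5 <-> x3) -> x3)))) ^ (x3 ^ (x3 | x5))) <-> (x5 -> x3) = 0 <-> 1 = 0

0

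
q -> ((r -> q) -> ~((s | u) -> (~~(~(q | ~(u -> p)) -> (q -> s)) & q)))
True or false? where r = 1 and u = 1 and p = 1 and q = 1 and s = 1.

r -> q = 1 -> 1 = 1
s | u = 1 | 1 = 1
u -> p = 1 -> 1 = 1
~(u -> p) = ~1 = 0
q | ~(u -> p) = 1 | 0 = 1
~(q | ~(u -> p)) = ~1 = 0
q -> s = 1 -> 1 = 1
~(q | ~(u -> p)) -> (q -> s) = 0 -> 1 = 1
~(~(q | ~(u -> p)) -> (q -> s)) = ~1 = 0
~~(~(q | ~(u -> p)) -> (q -> s)) = ~0 = 1
~~(~(q | ~(u -> p)) -> (q -> s)) & q = 1 & 1 = 1
(s | u) -> (~~(~(q | ~(u -> p)) -> (q -> s)) & q) = 1 -> 1 = 1
~((s | u) -> (~~(~(q | ~(u -> p)) -> (q -> s)) & q)) = ~1 = 0
(r -> q) -> ~((s | u) -> (~~(~(q | ~(u -> p)) -> (q -> s)) & q)) = 1 -> 0 = 0
q -> ((r -> q) -> ~((s | u) -> (~~(~(q | ~(u -> p)) -> (q -> s)) & q))) = 1 -> 0 = 0

0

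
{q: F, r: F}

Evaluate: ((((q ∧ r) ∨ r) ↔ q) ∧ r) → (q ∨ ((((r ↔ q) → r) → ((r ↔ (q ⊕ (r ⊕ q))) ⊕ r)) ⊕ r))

Substituting q=F, r=F:
q ∧ r = F ∧ F = F
(q ∧ r) ∨ r = F ∨ F = F
((q ∧ r) ∨ r) ↔ q = F ↔ F = T
(((q ∧ r) ∨ r) ↔ q) ∧ r = T ∧ F = F
r ↔ q = F ↔ F = T
(r ↔ q) → r = T → F = F
r ⊕ q = F ⊕ F = F
q ⊕ (r ⊕ q) = F ⊕ F = F
r ↔ (q ⊕ (r ⊕ q)) = F ↔ F = T
(r ↔ (q ⊕ (r ⊕ q))) ⊕ r = T ⊕ F = T
((r ↔ q) → r) → ((r ↔ (q ⊕ (r ⊕ q))) ⊕ r) = F → T = T
(((r ↔ q) → r) → ((r ↔ (q ⊕ (r ⊕ q))) ⊕ r)) ⊕ r = T ⊕ F = T
q ∨ ((((r ↔ q) → r) → ((r ↔ (q ⊕ (r ⊕ q))) ⊕ r)) ⊕ r) = F ∨ T = T
((((q ∧ r) ∨ r) ↔ q) ∧ r) → (q ∨ ((((r ↔ q) → r) → ((r ↔ (q ⊕ (r ⊕ q))) ⊕ r)) ⊕ r)) = F → T = T

T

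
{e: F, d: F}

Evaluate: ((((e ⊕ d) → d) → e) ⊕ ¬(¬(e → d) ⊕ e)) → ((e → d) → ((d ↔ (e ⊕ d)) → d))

e ⊕ d = F ⊕ F = F
(e ⊕ d) → d = F → F = T
((e ⊕ d) → d) → e = T → F = F
e → d = F → F = T
¬(e → d) = ¬T = F
¬(e → d) ⊕ e = F ⊕ F = F
¬(¬(e → d) ⊕ e) = ¬F = T
(((e ⊕ d) → d) → e) ⊕ ¬(¬(e → d) ⊕ e) = F ⊕ T = T
e → d = F → F = T
e ⊕ d = F ⊕ F = F
d ↔ (e ⊕ d) = F ↔ F = T
(d ↔ (e ⊕ d)) → d = T → F = F
(e → d) → ((d ↔ (e ⊕ d)) → d) = T → F = F
((((e ⊕ d) → d) → e) ⊕ ¬(¬(e → d) ⊕ e)) → ((e → d) → ((d ↔ (e ⊕ d)) → d)) = T → F = F

F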